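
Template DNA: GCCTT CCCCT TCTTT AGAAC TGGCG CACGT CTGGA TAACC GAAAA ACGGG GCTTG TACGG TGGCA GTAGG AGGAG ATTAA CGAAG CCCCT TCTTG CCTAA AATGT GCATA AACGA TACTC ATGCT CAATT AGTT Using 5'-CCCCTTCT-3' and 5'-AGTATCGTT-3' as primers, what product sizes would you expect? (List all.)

114 bp, 34 bp

The forward primer CCCCTTCT matches the top strand at positions 6–13, 86–93.
The reverse primer's reverse complement is AACGATACT, matching at positions 111–119.
Each forward site pairs with the reverse site to give a product ending at position 119: sizes 114, 34 bp.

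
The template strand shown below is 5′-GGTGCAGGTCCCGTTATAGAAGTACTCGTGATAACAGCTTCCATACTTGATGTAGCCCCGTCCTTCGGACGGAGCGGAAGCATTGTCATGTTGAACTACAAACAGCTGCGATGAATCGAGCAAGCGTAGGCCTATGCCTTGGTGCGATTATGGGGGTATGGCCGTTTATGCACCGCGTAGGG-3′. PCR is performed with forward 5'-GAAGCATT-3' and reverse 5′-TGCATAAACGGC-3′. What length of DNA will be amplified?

Scanning the template, GAAGCATT occurs at positions 77–84; this primer anneals to the bottom strand there with its 3' end pointing downstream.
Taking the reverse complement of TGCATAAACGGC gives GCCGTTTATGCA, found at positions 161–172 on the template; the primer anneals here to the top strand with its 3' end pointing upstream.
The product runs from position 77 to position 172, so its length is 172 − 77 + 1 = 96 bp.

96 bp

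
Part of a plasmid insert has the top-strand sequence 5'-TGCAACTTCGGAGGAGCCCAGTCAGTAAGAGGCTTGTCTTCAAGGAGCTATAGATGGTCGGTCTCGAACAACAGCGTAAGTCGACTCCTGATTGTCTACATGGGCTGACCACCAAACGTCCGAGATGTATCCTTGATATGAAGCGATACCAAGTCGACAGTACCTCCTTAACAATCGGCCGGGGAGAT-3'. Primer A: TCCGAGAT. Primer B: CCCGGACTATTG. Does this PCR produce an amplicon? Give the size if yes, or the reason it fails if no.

Primer B (CCCGGACTATTG) does not match the top strand, and its reverse complement CAATAGTCCGGG does not match either.
With no annealing site for primer B, no amplification occurs.

No product — primer B has no binding site in the template.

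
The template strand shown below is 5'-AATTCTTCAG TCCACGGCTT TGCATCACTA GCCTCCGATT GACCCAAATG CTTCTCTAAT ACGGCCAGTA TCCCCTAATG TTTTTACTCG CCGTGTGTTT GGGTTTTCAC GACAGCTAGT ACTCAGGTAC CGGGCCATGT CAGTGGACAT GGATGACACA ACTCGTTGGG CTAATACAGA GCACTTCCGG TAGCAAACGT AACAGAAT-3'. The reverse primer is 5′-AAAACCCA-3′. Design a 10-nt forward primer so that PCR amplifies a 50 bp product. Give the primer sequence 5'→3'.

The reverse primer's reverse complement TGGGTTTT matches the template at positions 100–107, so the product ends at position 107.
A 50 bp product then starts at position 107 − 50 + 1 = 58.
The forward primer is identical to the top strand there: AATACGGCCA.

5'-AATACGGCCA-3'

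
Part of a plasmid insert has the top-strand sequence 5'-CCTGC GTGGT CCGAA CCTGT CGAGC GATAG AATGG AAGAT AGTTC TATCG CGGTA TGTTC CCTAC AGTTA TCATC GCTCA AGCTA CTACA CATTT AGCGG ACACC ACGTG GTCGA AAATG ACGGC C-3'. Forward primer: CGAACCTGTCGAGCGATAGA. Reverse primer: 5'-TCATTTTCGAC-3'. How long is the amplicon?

110 bp

Forward primer CGAACCTGTCGAGCGATAGA is found on the top strand at positions 12–31.
Reverse complement of the reverse primer: GTCGAAAATGA. This occurs on the top strand at positions 111–121.
Amplicon spans positions 12–121: 110 bp.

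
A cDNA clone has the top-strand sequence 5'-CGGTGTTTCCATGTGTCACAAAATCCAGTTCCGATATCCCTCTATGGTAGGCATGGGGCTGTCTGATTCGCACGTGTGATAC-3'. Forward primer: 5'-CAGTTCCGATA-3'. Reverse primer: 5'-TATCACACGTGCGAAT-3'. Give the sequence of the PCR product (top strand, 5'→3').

5'-CAGTTCCGATATCCCTCTATGGTAGGCATGGGGCTGTCTGATTCGCACGTGTGATA-3'

Scanning the template, CAGTTCCGATA occurs at positions 26–36; this primer anneals to the bottom strand there with its 3' end pointing downstream.
Reverse complement of the reverse primer: ATTCGCACGTGTGATA. This occurs on the top strand at positions 66–81.
The product is the template from position 26 through 81 (56 bp).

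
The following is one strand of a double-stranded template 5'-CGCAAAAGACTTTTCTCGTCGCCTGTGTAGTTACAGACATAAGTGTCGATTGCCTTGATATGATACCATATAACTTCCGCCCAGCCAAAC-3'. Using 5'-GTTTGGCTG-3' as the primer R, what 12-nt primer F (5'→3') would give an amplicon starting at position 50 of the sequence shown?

5'-TTGCCTTGATAT-3'

The reverse primer's reverse complement CAGCCAAAC matches the template at positions 82–90; the product starts at position 50.
The forward primer is identical to the top strand over positions 50–61: TTGCCTTGATAT.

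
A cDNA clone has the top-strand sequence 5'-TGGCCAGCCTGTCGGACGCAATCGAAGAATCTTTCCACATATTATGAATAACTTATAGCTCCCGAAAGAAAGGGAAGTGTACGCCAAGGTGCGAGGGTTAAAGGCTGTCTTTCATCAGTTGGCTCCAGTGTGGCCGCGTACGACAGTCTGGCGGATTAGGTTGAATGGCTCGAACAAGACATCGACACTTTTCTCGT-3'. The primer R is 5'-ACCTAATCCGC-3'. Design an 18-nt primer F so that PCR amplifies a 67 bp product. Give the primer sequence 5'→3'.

5'-GGGTTAAAGGCTGTCTTT-3'

The reverse primer's reverse complement GCGGATTAGGT matches the template at positions 151–161, so the product ends at position 161.
A 67 bp product then starts at position 161 − 67 + 1 = 95.
The forward primer is identical to the top strand there: GGGTTAAAGGCTGTCTTT.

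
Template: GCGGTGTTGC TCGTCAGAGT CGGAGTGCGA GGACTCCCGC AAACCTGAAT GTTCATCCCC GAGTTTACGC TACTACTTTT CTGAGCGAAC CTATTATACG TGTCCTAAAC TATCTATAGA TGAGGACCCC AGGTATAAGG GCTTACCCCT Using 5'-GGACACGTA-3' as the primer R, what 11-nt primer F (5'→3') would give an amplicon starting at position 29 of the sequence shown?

5'-GAGGACTCCCG-3'

The reverse primer's reverse complement TACGTGTCC matches the template at positions 97–105; the product starts at position 29.
The forward primer is identical to the top strand over positions 29–39: GAGGACTCCCG.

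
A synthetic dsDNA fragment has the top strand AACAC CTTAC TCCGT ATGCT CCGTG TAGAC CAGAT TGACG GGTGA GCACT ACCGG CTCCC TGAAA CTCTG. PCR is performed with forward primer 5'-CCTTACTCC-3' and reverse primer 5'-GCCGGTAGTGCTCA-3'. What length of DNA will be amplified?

52 bp

Scanning the template, CCTTACTCC occurs at positions 5–13; this primer anneals to the bottom strand there with its 3' end pointing downstream.
The reverse primer's reverse complement is TGAGCACTACCGGC, which matches the template at positions 43–56.
Product length = (reverse-primer end) − (forward-primer start) + 1 = 56 − 5 + 1 = 52 bp.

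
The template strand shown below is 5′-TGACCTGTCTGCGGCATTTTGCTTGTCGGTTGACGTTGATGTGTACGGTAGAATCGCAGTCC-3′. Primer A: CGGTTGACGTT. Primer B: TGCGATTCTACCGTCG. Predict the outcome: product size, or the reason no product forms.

Primer B (TGCGATTCTACCGTCG) does not match the top strand, and its reverse complement CGACGGTAGAATCGCA does not match either.
With no annealing site for primer B, no amplification occurs.

No product — primer B has no binding site in the template.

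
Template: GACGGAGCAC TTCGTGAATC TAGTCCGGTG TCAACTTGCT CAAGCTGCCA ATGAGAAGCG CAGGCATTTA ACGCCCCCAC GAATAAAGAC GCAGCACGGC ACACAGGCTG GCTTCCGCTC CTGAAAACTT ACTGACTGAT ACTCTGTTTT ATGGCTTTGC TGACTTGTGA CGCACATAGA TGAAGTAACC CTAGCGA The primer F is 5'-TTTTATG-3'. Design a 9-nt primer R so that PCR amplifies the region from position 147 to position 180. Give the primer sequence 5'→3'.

5'-TCTATGTGC-3'

The product's 3' end on the top strand is position 180.
The reverse primer anneals to the top strand over positions 172–180, i.e. to GCACATAGA.
Its sequence written 5'→3' is the reverse complement: TCTATGTGC.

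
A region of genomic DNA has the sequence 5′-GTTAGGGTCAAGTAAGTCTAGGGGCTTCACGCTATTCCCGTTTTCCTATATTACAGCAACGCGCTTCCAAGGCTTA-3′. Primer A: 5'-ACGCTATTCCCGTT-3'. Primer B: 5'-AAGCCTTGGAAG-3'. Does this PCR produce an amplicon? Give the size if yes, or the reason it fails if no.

Yes — a 47 bp product.

Primer A (ACGCTATTCCCGTT) matches the top strand at positions 29–42; it acts as a forward primer.
Primer B's reverse complement is CTTCCAAGGCTT, matching the top strand at positions 64–75; it acts as a reverse primer.
The 3' ends face each other across positions 29–75, giving a 47 bp product.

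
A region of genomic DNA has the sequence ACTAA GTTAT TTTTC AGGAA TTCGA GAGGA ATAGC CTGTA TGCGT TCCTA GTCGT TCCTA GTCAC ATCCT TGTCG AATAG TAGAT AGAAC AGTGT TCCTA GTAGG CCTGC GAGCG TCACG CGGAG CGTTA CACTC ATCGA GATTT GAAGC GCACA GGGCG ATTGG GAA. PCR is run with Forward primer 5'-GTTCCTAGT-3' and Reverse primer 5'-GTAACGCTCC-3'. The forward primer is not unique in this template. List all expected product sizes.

88 bp, 78 bp, 38 bp

The forward primer GTTCCTAGT matches the top strand at positions 44–52, 54–62, 94–102.
The reverse primer's reverse complement is GGAGCGTTAC, matching at positions 122–131.
Each forward site pairs with the reverse site to give a product ending at position 131: sizes 88, 78, 38 bp.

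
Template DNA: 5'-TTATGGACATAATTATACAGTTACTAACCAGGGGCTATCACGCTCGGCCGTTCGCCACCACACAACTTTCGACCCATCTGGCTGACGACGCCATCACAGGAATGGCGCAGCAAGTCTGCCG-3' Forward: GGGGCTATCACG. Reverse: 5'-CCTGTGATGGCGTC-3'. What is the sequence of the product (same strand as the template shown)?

The forward primer matches the template at positions 31–42.
Reverse complement of the reverse primer: GACGCCATCACAGG. This occurs on the top strand at positions 87–100.
The product is the template from position 31 through 100 (70 bp).

5'-GGGGCTATCACGCTCGGCCGTTCGCCACCACACAACTTTCGACCCATCTGGCTGACGACGCCATCACAGG-3'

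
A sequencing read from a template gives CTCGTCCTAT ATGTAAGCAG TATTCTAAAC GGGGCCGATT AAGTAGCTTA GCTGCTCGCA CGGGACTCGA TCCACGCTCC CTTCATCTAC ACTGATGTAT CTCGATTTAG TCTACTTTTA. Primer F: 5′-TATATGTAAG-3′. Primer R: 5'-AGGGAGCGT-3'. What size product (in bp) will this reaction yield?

75 bp

Scanning the template, TATATGTAAG occurs at positions 8–17; this primer anneals to the bottom strand there with its 3' end pointing downstream.
Reverse complement of the reverse primer: ACGCTCCCT. This occurs on the top strand at positions 74–82.
The product runs from position 8 to position 82, so its length is 82 − 8 + 1 = 75 bp.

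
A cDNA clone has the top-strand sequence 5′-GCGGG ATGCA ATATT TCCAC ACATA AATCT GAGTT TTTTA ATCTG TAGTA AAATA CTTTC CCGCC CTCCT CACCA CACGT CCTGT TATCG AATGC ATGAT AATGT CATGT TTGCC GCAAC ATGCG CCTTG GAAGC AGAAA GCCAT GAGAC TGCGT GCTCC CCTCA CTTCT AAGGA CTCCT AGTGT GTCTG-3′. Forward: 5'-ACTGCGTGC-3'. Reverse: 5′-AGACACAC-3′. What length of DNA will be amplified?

41 bp

Forward primer ACTGCGTGC is found on the top strand at positions 149–157.
Taking the reverse complement of AGACACAC gives GTGTGTCT, found at positions 182–189 on the template; the primer anneals here to the top strand with its 3' end pointing upstream.
Amplicon spans positions 149–189: 41 bp.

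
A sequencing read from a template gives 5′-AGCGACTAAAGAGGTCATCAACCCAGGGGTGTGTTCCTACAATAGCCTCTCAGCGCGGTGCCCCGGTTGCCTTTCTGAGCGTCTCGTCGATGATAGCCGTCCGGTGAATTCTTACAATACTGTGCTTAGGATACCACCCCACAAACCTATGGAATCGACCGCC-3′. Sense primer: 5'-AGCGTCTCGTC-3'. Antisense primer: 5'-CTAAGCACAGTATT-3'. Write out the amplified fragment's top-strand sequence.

Scanning the template, AGCGTCTCGTC occurs at positions 78–88; this primer anneals to the bottom strand there with its 3' end pointing downstream.
Taking the reverse complement of CTAAGCACAGTATT gives AATACTGTGCTTAG, found at positions 116–129 on the template; the primer anneals here to the top strand with its 3' end pointing upstream.
The product is the template from position 78 through 129 (52 bp).

5'-AGCGTCTCGTCGATGATAGCCGTCCGGTGAATTCTTACAATACTGTGCTTAG-3'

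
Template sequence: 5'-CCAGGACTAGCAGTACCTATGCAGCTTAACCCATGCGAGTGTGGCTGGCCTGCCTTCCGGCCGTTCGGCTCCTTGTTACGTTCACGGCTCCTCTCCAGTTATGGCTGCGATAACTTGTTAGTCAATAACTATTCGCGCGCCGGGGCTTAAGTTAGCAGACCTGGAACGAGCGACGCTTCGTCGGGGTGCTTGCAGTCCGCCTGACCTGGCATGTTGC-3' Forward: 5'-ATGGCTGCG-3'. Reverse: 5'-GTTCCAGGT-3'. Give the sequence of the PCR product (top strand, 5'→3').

Forward primer ATGGCTGCG is found on the top strand at positions 101–109.
Reverse complement of the reverse primer: ACCTGGAAC. This occurs on the top strand at positions 159–167.
The product is the template from position 101 through 167 (67 bp).

5'-ATGGCTGCGATAACTTGTTAGTCAATAACTATTCGCGCGCCGGGGCTTAAGTTAGCAGACCTGGAAC-3'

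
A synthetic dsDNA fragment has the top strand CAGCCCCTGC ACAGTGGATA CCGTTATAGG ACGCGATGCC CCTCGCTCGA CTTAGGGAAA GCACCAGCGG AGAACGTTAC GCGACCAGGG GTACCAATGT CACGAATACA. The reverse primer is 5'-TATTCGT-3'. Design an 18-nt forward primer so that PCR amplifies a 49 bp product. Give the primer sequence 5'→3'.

5'-AGCACCAGCGGAGAACGT-3'

The reverse primer's reverse complement ACGAATA matches the template at positions 102–108, so the product ends at position 108.
A 49 bp product then starts at position 108 − 49 + 1 = 60.
The forward primer is identical to the top strand there: AGCACCAGCGGAGAACGT.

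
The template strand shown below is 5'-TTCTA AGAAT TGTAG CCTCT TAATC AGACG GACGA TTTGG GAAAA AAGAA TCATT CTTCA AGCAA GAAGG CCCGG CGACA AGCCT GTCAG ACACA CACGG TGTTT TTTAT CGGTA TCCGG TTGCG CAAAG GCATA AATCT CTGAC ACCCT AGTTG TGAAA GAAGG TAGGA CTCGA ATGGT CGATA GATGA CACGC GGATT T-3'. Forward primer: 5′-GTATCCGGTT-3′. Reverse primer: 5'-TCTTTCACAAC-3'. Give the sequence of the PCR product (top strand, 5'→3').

Scanning the template, GTATCCGGTT occurs at positions 113–122; this primer anneals to the bottom strand there with its 3' end pointing downstream.
Taking the reverse complement of TCTTTCACAAC gives GTTGTGAAAGA, found at positions 152–162 on the template; the primer anneals here to the top strand with its 3' end pointing upstream.
The product is the template from position 113 through 162 (50 bp).

5'-GTATCCGGTTGCGCAAAGGCATAAATCTCTGACACCCTAGTTGTGAAAGA-3'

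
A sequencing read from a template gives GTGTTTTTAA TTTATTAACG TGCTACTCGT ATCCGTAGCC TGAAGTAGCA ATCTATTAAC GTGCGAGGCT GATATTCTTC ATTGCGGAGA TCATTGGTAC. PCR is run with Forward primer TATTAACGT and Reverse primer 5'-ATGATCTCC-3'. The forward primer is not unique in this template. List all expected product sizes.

The forward primer TATTAACGT matches the top strand at positions 13–21, 54–62.
The reverse primer's reverse complement is GGAGATCAT, matching at positions 86–94.
Each forward site pairs with the reverse site to give a product ending at position 94: sizes 82, 41 bp.

82 bp, 41 bp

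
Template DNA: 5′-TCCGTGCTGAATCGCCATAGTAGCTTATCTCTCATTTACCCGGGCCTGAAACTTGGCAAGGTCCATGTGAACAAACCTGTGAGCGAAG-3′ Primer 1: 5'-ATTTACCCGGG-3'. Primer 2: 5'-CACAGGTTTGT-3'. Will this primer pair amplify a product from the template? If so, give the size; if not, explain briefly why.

Yes — a 48 bp product.

Primer 1 (ATTTACCCGGG) matches the top strand at positions 34–44; it acts as a forward primer.
Primer 2's reverse complement is ACAAACCTGTG, matching the top strand at positions 71–81; it acts as a reverse primer.
The 3' ends face each other across positions 34–81, giving a 48 bp product.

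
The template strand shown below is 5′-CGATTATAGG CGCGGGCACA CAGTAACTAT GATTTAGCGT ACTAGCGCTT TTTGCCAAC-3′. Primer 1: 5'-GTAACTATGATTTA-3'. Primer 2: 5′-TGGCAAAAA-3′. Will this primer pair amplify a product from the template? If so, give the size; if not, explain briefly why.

Yes — a 35 bp product.

Primer 1 (GTAACTATGATTTA) matches the top strand at positions 23–36; it acts as a forward primer.
Primer 2's reverse complement is TTTTTGCCA, matching the top strand at positions 49–57; it acts as a reverse primer.
The 3' ends face each other across positions 23–57, giving a 35 bp product.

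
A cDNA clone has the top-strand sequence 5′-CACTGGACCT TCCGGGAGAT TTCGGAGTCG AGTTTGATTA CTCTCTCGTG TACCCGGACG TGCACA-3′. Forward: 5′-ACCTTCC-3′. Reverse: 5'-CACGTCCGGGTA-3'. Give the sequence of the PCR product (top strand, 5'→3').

5'-ACCTTCCGGGAGATTTCGGAGTCGAGTTTGATTACTCTCTCGTGTACCCGGACGTG-3'

Scanning the template, ACCTTCC occurs at positions 7–13; this primer anneals to the bottom strand there with its 3' end pointing downstream.
The reverse primer's reverse complement is TACCCGGACGTG, which matches the template at positions 51–62.
The product is the template from position 7 through 62 (56 bp).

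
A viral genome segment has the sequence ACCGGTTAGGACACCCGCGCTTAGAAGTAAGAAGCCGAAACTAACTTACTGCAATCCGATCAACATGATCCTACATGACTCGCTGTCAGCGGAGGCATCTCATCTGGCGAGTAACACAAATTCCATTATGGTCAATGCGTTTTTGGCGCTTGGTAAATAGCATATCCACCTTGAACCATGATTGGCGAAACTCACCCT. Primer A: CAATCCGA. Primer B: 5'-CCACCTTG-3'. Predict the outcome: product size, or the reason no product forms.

No product — both primers anneal to the same strand and extend in the same direction.

Primer A (CAATCCGA) matches the top strand at positions 52–59 (3' end points downstream).
Primer B (CCACCTTG) also matches the top strand directly, at positions 166–173 — its reverse complement CAAGGTGG is not present.
Both primers anneal to the bottom strand with 3' ends pointing the same way, so neither can prime synthesis back toward the other.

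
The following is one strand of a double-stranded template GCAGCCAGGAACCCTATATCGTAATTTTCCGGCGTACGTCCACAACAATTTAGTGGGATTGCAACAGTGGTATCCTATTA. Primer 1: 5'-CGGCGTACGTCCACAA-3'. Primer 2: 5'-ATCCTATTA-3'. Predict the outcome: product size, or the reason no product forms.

Primer 1 (CGGCGTACGTCCACAA) matches the top strand at positions 30–45 (3' end points downstream).
Primer 2 (ATCCTATTA) also matches the top strand directly, at positions 72–80 — its reverse complement TAATAGGAT is not present.
Both primers anneal to the bottom strand with 3' ends pointing the same way, so neither can prime synthesis back toward the other.

No product — both primers anneal to the same strand and extend in the same direction.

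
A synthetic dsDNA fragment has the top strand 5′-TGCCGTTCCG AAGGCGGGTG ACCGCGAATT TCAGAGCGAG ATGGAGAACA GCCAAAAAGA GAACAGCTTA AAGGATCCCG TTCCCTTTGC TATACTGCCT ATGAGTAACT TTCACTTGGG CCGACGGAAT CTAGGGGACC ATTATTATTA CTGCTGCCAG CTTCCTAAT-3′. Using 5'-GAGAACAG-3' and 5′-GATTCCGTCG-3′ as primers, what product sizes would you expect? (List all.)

The forward primer GAGAACAG matches the top strand at positions 44–51, 59–66.
The reverse primer's reverse complement is CGACGGAATC, matching at positions 122–131.
Each forward site pairs with the reverse site to give a product ending at position 131: sizes 88, 73 bp.

88 bp, 73 bp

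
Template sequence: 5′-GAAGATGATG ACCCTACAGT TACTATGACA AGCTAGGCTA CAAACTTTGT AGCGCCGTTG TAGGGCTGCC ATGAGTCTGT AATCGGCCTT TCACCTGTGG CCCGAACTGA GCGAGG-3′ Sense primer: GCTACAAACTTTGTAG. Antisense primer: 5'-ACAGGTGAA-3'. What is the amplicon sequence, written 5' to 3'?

The forward primer matches the template at positions 37–52.
The reverse primer's reverse complement is TTCACCTGT, which matches the template at positions 90–98.
The product is the template from position 37 through 98 (62 bp).

5'-GCTACAAACTTTGTAGCGCCGTTGTAGGGCTGCCATGAGTCTGTAATCGGCCTTTCACCTGT-3'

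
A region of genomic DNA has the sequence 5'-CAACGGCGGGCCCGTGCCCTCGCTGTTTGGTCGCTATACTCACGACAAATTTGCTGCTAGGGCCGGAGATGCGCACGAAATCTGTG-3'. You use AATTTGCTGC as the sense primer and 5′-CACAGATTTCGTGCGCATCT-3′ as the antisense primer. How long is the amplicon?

Forward primer AATTTGCTGC is found on the top strand at positions 48–57.
Taking the reverse complement of CACAGATTTCGTGCGCATCT gives AGATGCGCACGAAATCTGTG, found at positions 67–86 on the template; the primer anneals here to the top strand with its 3' end pointing upstream.
The product runs from position 48 to position 86, so its length is 86 − 48 + 1 = 39 bp.

39 bp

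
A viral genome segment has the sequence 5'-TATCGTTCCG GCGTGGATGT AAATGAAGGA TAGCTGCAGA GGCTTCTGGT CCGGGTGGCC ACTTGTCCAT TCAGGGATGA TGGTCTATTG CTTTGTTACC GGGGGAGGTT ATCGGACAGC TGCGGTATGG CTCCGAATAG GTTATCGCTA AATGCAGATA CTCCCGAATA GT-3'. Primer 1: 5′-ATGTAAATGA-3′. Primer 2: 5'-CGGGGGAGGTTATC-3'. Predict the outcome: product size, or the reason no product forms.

No product — both primers anneal to the same strand and extend in the same direction.

Primer 1 (ATGTAAATGA) matches the top strand at positions 17–26 (3' end points downstream).
Primer 2 (CGGGGGAGGTTATC) also matches the top strand directly, at positions 100–113 — its reverse complement GATAACCTCCCCCG is not present.
Both primers anneal to the bottom strand with 3' ends pointing the same way, so neither can prime synthesis back toward the other.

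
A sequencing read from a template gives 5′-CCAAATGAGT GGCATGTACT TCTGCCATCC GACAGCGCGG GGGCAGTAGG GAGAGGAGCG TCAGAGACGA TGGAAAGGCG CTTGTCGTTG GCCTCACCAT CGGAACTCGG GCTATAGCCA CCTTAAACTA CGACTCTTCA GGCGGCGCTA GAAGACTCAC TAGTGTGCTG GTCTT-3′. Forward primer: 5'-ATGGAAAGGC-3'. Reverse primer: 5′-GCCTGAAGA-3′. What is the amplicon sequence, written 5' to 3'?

Forward primer ATGGAAAGGC is found on the top strand at positions 70–79.
The reverse primer's reverse complement is TCTTCAGGC, which matches the template at positions 135–143.
The product is the template from position 70 through 143 (74 bp).

5'-ATGGAAAGGCGCTTGTCGTTGGCCTCACCATCGGAACTCGGGCTATAGCCACCTTAAACTACGACTCTTCAGGC-3'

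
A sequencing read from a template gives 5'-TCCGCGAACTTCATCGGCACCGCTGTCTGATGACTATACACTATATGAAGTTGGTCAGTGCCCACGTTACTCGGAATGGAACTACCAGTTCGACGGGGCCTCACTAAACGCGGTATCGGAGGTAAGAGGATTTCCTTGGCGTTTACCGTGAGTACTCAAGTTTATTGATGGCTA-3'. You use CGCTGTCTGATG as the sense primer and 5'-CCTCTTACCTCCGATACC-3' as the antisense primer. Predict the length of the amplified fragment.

Forward primer CGCTGTCTGATG is found on the top strand at positions 21–32.
Taking the reverse complement of CCTCTTACCTCCGATACC gives GGTATCGGAGGTAAGAGG, found at positions 112–129 on the template; the primer anneals here to the top strand with its 3' end pointing upstream.
Product length = (reverse-primer end) − (forward-primer start) + 1 = 129 − 21 + 1 = 109 bp.

109 bp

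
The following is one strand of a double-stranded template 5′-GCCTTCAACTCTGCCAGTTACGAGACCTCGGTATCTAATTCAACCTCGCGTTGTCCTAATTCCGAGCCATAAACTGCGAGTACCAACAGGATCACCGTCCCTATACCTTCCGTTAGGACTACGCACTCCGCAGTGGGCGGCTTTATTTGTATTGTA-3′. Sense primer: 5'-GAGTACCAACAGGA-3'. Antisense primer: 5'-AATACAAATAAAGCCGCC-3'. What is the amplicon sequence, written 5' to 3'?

Forward primer GAGTACCAACAGGA is found on the top strand at positions 78–91.
The reverse primer's reverse complement is GGCGGCTTTATTTGTATT, which matches the template at positions 136–153.
The product is the template from position 78 through 153 (76 bp).

5'-GAGTACCAACAGGATCACCGTCCCTATACCTTCCGTTAGGACTACGCACTCCGCAGTGGGCGGCTTTATTTGTATT-3'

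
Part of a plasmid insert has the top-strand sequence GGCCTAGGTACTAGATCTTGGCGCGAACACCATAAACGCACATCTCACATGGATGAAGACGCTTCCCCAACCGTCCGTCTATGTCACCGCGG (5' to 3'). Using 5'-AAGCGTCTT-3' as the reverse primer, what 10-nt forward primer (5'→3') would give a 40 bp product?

The reverse primer's reverse complement AAGACGCTT matches the template at positions 56–64, so the product ends at position 64.
A 40 bp product then starts at position 64 − 40 + 1 = 25.
The forward primer is identical to the top strand there: GAACACCATA.

5'-GAACACCATA-3'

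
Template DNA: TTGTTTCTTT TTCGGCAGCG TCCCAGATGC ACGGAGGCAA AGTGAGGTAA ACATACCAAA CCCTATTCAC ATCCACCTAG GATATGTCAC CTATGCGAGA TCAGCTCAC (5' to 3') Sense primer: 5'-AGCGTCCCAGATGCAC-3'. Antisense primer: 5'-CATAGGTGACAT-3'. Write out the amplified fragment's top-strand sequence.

5'-AGCGTCCCAGATGCACGGAGGCAAAGTGAGGTAAACATACCAAACCCTATTCACATCCACCTAGGATATGTCACCTATG-3'

Forward primer AGCGTCCCAGATGCAC is found on the top strand at positions 17–32.
Reverse complement of the reverse primer: ATGTCACCTATG. This occurs on the top strand at positions 84–95.
The product is the template from position 17 through 95 (79 bp).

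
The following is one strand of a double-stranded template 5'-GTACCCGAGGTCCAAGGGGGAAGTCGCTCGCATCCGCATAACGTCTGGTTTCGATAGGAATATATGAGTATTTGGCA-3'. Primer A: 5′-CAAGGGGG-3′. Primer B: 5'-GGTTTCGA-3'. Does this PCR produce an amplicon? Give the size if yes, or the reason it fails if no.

No product — both primers anneal to the same strand and extend in the same direction.

Primer A (CAAGGGGG) matches the top strand at positions 13–20 (3' end points downstream).
Primer B (GGTTTCGA) also matches the top strand directly, at positions 47–54 — its reverse complement TCGAAACC is not present.
Both primers anneal to the bottom strand with 3' ends pointing the same way, so neither can prime synthesis back toward the other.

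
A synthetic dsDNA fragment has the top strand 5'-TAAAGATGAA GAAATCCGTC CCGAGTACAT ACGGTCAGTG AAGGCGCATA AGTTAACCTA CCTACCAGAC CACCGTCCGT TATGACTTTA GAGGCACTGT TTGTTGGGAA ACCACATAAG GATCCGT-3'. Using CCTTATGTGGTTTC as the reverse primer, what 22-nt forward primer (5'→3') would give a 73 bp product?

The reverse primer's reverse complement GAAACCACATAAGG matches the template at positions 108–121, so the product ends at position 121.
A 73 bp product then starts at position 121 − 73 + 1 = 49.
The forward primer is identical to the top strand there: TAAGTTAACCTACCTACCAGAC.

5'-TAAGTTAACCTACCTACCAGAC-3'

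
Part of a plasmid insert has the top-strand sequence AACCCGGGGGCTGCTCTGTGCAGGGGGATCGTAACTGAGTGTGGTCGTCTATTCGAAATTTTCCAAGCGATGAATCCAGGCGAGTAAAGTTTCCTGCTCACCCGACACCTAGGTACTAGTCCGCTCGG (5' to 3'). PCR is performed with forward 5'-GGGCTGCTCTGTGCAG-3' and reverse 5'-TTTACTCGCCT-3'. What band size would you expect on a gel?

The forward primer matches the template at positions 8–23.
Reverse complement of the reverse primer: AGGCGAGTAAA. This occurs on the top strand at positions 78–88.
Product length = (reverse-primer end) − (forward-primer start) + 1 = 88 − 8 + 1 = 81 bp.

81 bp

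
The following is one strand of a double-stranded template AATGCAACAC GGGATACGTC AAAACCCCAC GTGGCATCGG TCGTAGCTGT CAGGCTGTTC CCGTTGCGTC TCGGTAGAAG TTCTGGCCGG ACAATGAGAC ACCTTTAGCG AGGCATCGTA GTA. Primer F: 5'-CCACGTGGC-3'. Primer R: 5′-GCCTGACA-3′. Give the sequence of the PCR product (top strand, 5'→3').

5'-CCACGTGGCATCGGTCGTAGCTGTCAGGC-3'

Forward primer CCACGTGGC is found on the top strand at positions 27–35.
The reverse primer's reverse complement is TGTCAGGC, which matches the template at positions 48–55.
The product is the template from position 27 through 55 (29 bp).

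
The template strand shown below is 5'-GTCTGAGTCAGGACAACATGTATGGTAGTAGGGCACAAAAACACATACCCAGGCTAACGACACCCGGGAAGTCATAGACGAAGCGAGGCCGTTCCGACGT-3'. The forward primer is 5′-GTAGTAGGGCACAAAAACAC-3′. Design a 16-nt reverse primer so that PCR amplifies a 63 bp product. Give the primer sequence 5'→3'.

The forward primer binds at positions 25–44, so a 63 bp product ends at position 25 + 63 − 1 = 87.
The reverse primer anneals to the top strand over positions 72–87, i.e. to TCATAGACGAAGCGAG.
Its sequence written 5'→3' is the reverse complement: CTCGCTTCGTCTATGA.

5'-CTCGCTTCGTCTATGA-3'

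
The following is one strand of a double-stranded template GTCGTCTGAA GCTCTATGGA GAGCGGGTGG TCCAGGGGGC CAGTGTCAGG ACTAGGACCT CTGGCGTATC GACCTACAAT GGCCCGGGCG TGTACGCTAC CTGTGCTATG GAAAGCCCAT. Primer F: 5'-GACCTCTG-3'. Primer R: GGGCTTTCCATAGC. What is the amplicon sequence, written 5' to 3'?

5'-GACCTCTGGCGTATCGACCTACAATGGCCCGGGCGTGTACGCTACCTGTGCTATGGAAAGCCC-3'

The forward primer matches the template at positions 56–63.
Reverse complement of the reverse primer: GCTATGGAAAGCCC. This occurs on the top strand at positions 105–118.
The product is the template from position 56 through 118 (63 bp).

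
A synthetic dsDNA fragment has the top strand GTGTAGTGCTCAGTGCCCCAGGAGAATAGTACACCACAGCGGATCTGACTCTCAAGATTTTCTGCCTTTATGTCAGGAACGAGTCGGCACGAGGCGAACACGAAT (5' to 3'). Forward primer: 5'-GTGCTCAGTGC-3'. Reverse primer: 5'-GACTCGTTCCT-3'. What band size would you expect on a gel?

Scanning the template, GTGCTCAGTGC occurs at positions 6–16; this primer anneals to the bottom strand there with its 3' end pointing downstream.
Taking the reverse complement of GACTCGTTCCT gives AGGAACGAGTC, found at positions 75–85 on the template; the primer anneals here to the top strand with its 3' end pointing upstream.
Amplicon spans positions 6–85: 80 bp.

80 bp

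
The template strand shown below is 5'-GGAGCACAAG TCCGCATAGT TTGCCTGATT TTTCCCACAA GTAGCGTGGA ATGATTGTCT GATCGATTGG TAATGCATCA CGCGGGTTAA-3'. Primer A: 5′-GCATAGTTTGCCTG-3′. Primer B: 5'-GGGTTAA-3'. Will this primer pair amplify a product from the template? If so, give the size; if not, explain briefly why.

Primer A (GCATAGTTTGCCTG) matches the top strand at positions 14–27 (3' end points downstream).
Primer B (GGGTTAA) also matches the top strand directly, at positions 84–90 — its reverse complement TTAACCC is not present.
Both primers anneal to the bottom strand with 3' ends pointing the same way, so neither can prime synthesis back toward the other.

No product — both primers anneal to the same strand and extend in the same direction.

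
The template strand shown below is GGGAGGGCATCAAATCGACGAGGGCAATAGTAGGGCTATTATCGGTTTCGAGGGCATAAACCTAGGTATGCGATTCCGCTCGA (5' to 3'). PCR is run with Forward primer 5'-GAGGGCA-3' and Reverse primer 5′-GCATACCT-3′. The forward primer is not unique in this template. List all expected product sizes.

The forward primer GAGGGCA matches the top strand at positions 3–9, 20–26, 50–56.
The reverse primer's reverse complement is AGGTATGC, matching at positions 64–71.
Each forward site pairs with the reverse site to give a product ending at position 71: sizes 69, 52, 22 bp.

69 bp, 52 bp, 22 bp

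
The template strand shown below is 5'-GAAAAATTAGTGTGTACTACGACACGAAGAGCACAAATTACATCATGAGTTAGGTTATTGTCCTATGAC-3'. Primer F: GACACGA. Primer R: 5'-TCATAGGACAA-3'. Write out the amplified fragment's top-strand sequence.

The forward primer matches the template at positions 21–27.
Taking the reverse complement of TCATAGGACAA gives TTGTCCTATGA, found at positions 58–68 on the template; the primer anneals here to the top strand with its 3' end pointing upstream.
The product is the template from position 21 through 68 (48 bp).

5'-GACACGAAGAGCACAAATTACATCATGAGTTAGGTTATTGTCCTATGA-3'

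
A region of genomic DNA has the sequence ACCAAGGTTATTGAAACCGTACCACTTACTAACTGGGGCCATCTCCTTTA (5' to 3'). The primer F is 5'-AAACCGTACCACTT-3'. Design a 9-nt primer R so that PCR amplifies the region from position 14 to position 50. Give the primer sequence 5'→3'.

5'-TAAAGGAGA-3'

The product's 3' end on the top strand is position 50.
The reverse primer anneals to the top strand over positions 42–50, i.e. to TCTCCTTTA.
Its sequence written 5'→3' is the reverse complement: TAAAGGAGA.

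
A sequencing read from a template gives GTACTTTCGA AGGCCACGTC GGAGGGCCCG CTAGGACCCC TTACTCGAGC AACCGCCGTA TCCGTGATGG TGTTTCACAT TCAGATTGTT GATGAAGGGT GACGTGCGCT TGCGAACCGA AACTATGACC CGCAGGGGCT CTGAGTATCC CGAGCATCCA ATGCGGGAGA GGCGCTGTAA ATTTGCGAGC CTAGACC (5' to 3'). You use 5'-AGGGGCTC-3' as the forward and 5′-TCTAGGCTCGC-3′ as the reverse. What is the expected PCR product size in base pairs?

62 bp

The forward primer matches the template at positions 134–141.
The reverse primer's reverse complement is GCGAGCCTAGA, which matches the template at positions 185–195.
Amplicon spans positions 134–195: 62 bp.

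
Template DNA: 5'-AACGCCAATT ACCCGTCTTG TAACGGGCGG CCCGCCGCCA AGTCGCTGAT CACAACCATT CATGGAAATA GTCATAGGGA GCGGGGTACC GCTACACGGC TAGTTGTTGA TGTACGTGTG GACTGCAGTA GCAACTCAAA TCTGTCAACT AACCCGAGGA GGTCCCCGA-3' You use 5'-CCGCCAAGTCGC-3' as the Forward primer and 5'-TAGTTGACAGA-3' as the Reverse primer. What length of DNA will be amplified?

The forward primer matches the template at positions 35–46.
Taking the reverse complement of TAGTTGACAGA gives TCTGTCAACTA, found at positions 141–151 on the template; the primer anneals here to the top strand with its 3' end pointing upstream.
The product runs from position 35 to position 151, so its length is 151 − 35 + 1 = 117 bp.

117 bp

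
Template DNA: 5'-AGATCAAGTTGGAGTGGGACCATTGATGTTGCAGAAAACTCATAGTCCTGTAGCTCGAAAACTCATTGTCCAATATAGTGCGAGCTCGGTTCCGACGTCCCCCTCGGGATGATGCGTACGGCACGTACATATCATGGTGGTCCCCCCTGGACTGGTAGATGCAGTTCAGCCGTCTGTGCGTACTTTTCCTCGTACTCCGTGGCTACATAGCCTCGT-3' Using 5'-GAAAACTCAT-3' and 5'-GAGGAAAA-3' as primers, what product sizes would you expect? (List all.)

158 bp, 135 bp

The forward primer GAAAACTCAT matches the top strand at positions 34–43, 57–66.
The reverse primer's reverse complement is TTTTCCTC, matching at positions 184–191.
Each forward site pairs with the reverse site to give a product ending at position 191: sizes 158, 135 bp.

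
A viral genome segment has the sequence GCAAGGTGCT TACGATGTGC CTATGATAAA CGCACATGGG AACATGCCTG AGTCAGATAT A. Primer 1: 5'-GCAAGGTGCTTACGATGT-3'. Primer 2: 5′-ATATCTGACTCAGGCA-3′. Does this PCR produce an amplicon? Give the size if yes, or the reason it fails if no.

Yes — a 60 bp product.

Primer 1 (GCAAGGTGCTTACGATGT) matches the top strand at positions 1–18; it acts as a forward primer.
Primer 2's reverse complement is TGCCTGAGTCAGATAT, matching the top strand at positions 45–60; it acts as a reverse primer.
The 3' ends face each other across positions 1–60, giving a 60 bp product.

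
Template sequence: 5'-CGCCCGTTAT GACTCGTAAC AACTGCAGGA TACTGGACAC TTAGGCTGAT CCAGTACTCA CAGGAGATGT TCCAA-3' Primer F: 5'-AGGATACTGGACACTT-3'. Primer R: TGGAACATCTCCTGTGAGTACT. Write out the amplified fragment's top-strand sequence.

The forward primer matches the template at positions 27–42.
Reverse complement of the reverse primer: AGTACTCACAGGAGATGTTCCA. This occurs on the top strand at positions 53–74.
The product is the template from position 27 through 74 (48 bp).

5'-AGGATACTGGACACTTAGGCTGATCCAGTACTCACAGGAGATGTTCCA-3'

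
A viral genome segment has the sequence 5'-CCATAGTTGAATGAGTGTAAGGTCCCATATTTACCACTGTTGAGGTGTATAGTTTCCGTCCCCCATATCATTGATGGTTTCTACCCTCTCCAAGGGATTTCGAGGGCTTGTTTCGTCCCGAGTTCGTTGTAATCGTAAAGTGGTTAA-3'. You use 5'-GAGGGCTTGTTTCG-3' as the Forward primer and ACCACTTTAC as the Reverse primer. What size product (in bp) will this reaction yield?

Scanning the template, GAGGGCTTGTTTCG occurs at positions 102–115; this primer anneals to the bottom strand there with its 3' end pointing downstream.
Reverse complement of the reverse primer: GTAAAGTGGT. This occurs on the top strand at positions 135–144.
Product length = (reverse-primer end) − (forward-primer start) + 1 = 144 − 102 + 1 = 43 bp.

43 bp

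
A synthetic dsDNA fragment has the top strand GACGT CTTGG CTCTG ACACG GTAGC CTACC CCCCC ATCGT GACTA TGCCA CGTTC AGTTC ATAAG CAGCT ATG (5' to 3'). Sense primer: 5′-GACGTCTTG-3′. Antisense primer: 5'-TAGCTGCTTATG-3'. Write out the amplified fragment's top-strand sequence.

5'-GACGTCTTGGCTCTGACACGGTAGCCTACCCCCCCATCGTGACTATGCCACGTTCAGTTCATAAGCAGCTA-3'

Forward primer GACGTCTTG is found on the top strand at positions 1–9.
Taking the reverse complement of TAGCTGCTTATG gives CATAAGCAGCTA, found at positions 60–71 on the template; the primer anneals here to the top strand with its 3' end pointing upstream.
The product is the template from position 1 through 71 (71 bp).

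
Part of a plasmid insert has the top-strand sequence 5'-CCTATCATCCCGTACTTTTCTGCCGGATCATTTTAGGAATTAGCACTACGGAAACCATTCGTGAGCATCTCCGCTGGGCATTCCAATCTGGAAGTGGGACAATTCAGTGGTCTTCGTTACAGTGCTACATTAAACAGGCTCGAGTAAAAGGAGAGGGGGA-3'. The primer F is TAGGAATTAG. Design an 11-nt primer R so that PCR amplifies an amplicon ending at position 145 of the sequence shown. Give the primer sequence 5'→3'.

5'-ACTCGAGCCTG-3'

The forward primer binds at positions 34–43; the product's 3' end on the top strand is position 145.
The reverse primer anneals to the top strand over positions 135–145, i.e. to CAGGCTCGAGT.
Its sequence written 5'→3' is the reverse complement: ACTCGAGCCTG.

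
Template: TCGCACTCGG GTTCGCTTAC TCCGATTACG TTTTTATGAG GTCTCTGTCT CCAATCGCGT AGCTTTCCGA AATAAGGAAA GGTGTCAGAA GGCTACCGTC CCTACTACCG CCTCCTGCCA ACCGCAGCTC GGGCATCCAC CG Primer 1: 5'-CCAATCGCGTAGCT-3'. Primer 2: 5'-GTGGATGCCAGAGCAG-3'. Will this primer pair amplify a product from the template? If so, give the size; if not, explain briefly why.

Primer 2 (GTGGATGCCAGAGCAG) does not match the top strand, and its reverse complement CTGCTCTGGCATCCAC does not match either.
With no annealing site for primer 2, no amplification occurs.

No product — primer 2 has no binding site in the template.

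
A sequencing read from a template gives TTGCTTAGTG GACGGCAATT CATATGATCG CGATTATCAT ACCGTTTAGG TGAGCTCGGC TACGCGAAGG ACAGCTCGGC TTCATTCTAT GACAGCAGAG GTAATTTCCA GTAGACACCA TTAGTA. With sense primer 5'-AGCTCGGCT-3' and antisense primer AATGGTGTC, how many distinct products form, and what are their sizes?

The forward primer AGCTCGGCT matches the top strand at positions 53–61, 73–81.
The reverse primer's reverse complement is GACACCATT, matching at positions 114–122.
Each forward site pairs with the reverse site to give a product ending at position 122: sizes 70, 50 bp.

Two products: 70 bp, 50 bp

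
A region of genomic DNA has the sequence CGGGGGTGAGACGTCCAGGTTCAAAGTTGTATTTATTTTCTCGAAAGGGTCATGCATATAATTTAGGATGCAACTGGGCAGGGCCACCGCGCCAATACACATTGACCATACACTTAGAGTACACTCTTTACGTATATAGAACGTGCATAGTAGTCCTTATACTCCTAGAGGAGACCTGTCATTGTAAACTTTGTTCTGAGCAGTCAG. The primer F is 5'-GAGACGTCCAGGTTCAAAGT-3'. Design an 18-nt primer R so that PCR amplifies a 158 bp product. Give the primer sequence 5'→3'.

5'-GGAGTATAAGGACTACTA-3'

The forward primer binds at positions 8–27, so a 158 bp product ends at position 8 + 158 − 1 = 165.
The reverse primer anneals to the top strand over positions 148–165, i.e. to TAGTAGTCCTTATACTCC.
Its sequence written 5'→3' is the reverse complement: GGAGTATAAGGACTACTA.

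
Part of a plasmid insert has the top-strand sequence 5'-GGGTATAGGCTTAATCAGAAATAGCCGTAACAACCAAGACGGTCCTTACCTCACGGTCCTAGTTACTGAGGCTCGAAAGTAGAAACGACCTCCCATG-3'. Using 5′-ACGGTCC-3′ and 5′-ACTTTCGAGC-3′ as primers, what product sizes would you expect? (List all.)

42 bp, 28 bp

The forward primer ACGGTCC matches the top strand at positions 39–45, 53–59.
The reverse primer's reverse complement is GCTCGAAAGT, matching at positions 71–80.
Each forward site pairs with the reverse site to give a product ending at position 80: sizes 42, 28 bp.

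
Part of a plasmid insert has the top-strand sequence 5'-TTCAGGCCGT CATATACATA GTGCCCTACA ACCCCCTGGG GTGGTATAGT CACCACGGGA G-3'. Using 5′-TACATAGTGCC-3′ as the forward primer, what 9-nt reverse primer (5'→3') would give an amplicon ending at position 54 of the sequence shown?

The forward primer binds at positions 15–25; the product's 3' end on the top strand is position 54.
The reverse primer anneals to the top strand over positions 46–54, i.e. to ATAGTCACC.
Its sequence written 5'→3' is the reverse complement: GGTGACTAT.

5'-GGTGACTAT-3'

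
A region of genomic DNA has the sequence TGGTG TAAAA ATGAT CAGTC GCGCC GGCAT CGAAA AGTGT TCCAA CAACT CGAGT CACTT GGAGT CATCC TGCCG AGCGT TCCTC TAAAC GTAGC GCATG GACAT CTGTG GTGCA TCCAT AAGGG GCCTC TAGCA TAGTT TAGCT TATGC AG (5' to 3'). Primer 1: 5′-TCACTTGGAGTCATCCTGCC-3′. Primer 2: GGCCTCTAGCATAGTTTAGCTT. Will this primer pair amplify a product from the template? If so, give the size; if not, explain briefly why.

Primer 1 (TCACTTGGAGTCATCCTGCC) matches the top strand at positions 55–74 (3' end points downstream).
Primer 2 (GGCCTCTAGCATAGTTTAGCTT) also matches the top strand directly, at positions 125–146 — its reverse complement AAGCTAAACTATGCTAGAGGCC is not present.
Both primers anneal to the bottom strand with 3' ends pointing the same way, so neither can prime synthesis back toward the other.

No product — both primers anneal to the same strand and extend in the same direction.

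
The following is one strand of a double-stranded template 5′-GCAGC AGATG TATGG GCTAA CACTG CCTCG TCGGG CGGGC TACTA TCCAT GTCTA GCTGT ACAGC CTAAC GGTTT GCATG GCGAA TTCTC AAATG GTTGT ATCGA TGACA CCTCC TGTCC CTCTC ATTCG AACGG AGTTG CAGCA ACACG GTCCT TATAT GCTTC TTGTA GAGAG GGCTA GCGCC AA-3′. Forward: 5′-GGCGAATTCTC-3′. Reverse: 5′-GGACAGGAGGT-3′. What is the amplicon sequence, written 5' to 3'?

Scanning the template, GGCGAATTCTC occurs at positions 80–90; this primer anneals to the bottom strand there with its 3' end pointing downstream.
Taking the reverse complement of GGACAGGAGGT gives ACCTCCTGTCC, found at positions 110–120 on the template; the primer anneals here to the top strand with its 3' end pointing upstream.
The product is the template from position 80 through 120 (41 bp).

5'-GGCGAATTCTCAAATGGTTGTATCGATGACACCTCCTGTCC-3'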